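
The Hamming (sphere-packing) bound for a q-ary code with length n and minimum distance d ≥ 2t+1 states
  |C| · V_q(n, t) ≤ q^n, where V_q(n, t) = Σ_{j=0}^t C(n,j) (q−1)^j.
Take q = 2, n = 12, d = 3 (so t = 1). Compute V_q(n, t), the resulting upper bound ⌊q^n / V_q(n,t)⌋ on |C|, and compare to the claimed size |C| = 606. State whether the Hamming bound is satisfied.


V_q(n, t) = 13, q^n = 4096, Hamming bound = 315, |C| = 606 > bound (violated).

Step 1: Compute V_q(n, t) = Σ_{j=0}^1 C(n, j) (q−1)^j.
  j = 0: C(12,0)·(1)^0 = 1·1 = 1.
  j = 1: C(12,1)·(1)^1 = 12·1 = 12.
  V_q(n, t) = 1 + 12 = 13.
Step 2: q^n = 2^12 = 4096.
Step 3: Hamming bound ⌊q^n / V_q(n,t)⌋ = ⌊4096/13⌋ = 315.
Step 4: Compare |C| = 606 to 315: violated.
The claimed |C| lies above the Hamming bound, so no 2-ary code of length 12 with d ≥ 3 can have 606 codewords.


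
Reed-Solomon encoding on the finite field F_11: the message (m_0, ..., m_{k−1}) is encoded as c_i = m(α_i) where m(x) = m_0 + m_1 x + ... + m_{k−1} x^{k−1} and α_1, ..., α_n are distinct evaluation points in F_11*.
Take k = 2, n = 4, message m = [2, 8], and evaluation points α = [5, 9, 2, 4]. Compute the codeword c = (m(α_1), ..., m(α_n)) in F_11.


c = [9, 8, 7, 1]

Message polynomial: m(x) = 2 + 8·x (mod 11).
For each evaluation point α_i, compute m(α_i) mod 11:
  α_1 = 5: Horner steps 8 → 9, so m(5) = 9.
  α_2 = 9: Horner steps 8 → 8, so m(9) = 8.
  α_3 = 2: Horner steps 8 → 7, so m(2) = 7.
  α_4 = 4: Horner steps 8 → 1, so m(4) = 1.
Codeword c = [9, 8, 7, 1] ∈ F_11^4.


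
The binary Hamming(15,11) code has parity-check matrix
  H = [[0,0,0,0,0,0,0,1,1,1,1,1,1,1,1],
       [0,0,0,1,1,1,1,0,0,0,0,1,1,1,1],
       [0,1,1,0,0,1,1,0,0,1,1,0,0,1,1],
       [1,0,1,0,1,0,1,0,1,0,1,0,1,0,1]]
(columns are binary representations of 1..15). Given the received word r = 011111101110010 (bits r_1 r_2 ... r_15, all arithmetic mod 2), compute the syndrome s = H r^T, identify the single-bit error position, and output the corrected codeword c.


s = (0, 1, 1, 1)^T, error position = 7, corrected codeword c = 011111001110010

Compute s = H r^T mod 2 one row at a time:
  s_1 = 0 + 1 + 1 + 1 + 0 + 0 + 1 + 0 = 4 ≡ 0 (mod 2).
  s_2 = 1 + 1 + 1 + 1 + 0 + 0 + 1 + 0 = 5 ≡ 1 (mod 2).
  s_3 = 1 + 1 + 1 + 1 + 1 + 1 + 1 + 0 = 7 ≡ 1 (mod 2).
  s_4 = 0 + 1 + 1 + 1 + 1 + 1 + 0 + 0 = 5 ≡ 1 (mod 2).
s = (0, 1, 1, 1)^T — this equals column 7 of H (binary 0111), so error is at position 7.
Correct: flip bit 7 of r = 011111101110010 to get c = 011111001110010.


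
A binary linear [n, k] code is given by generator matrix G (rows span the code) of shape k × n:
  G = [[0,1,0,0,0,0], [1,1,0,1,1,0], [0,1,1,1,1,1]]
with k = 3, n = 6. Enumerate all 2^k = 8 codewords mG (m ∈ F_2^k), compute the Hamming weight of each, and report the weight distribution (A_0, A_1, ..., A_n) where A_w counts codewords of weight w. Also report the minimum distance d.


Weight distribution: A_0 = 1, A_1 = 1, A_3 = 2, A_4 = 3, A_5 = 1. Minimum distance d = 1.

Enumerate all 2^3 = 8 messages m ∈ F_2^3.
For each, compute codeword c = mG in F_2^6, then tally its weight.
  m = 000 → c = 000000, weight = 0.
  m = 100 → c = 010000, weight = 1.
  m = 010 → c = 110110, weight = 4.
  m = 110 → c = 100110, weight = 3.
  m = 001 → c = 011111, weight = 5.
  m = 101 → c = 001111, weight = 4.
  m = 011 → c = 101001, weight = 3.
  m = 111 → c = 111001, weight = 4.
Tally weights:
  weight 0: 1 codewords.
  weight 1: 1 codewords.
  weight 3: 2 codewords.
  weight 4: 3 codewords.
  weight 5: 1 codewords.
Minimum distance d = smallest w > 0 with A_w > 0 = 1.
Sanity: Σ A_w = 8 = 2^3 = 8 ✓.


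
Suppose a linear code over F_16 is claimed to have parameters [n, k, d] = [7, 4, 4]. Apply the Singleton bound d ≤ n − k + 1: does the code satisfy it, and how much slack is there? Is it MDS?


Singleton RHS = n − k + 1 = 4, slack = 0, bound satisfied, MDS.

Singleton bound: d ≤ n − k + 1.
Here n = 7, k = 4, so n − k + 1 = 4.
Given d = 4, check d ≤ 4: YES.
Slack = (n − k + 1) − d = 0.
The code is MDS (slack = 0).
Description: the claimed parameters are [7, 4, 4]_16; such a code would be MDS (meets Singleton bound).


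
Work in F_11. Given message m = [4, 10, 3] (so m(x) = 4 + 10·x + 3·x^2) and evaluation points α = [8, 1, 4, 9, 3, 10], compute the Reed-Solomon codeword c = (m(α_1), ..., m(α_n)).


c = [1, 6, 4, 7, 6, 8]

Message polynomial: m(x) = 4 + 10·x + 3·x^2 (mod 11).
For each evaluation point α_i, compute m(α_i) mod 11:
  α_1 = 8: Horner steps 3 → 1 → 1, so m(8) = 1.
  α_2 = 1: Horner steps 3 → 2 → 6, so m(1) = 6.
  α_3 = 4: Horner steps 3 → 0 → 4, so m(4) = 4.
  α_4 = 9: Horner steps 3 → 4 → 7, so m(9) = 7.
  α_5 = 3: Horner steps 3 → 8 → 6, so m(3) = 6.
  α_6 = 10: Horner steps 3 → 7 → 8, so m(10) = 8.
Codeword c = [1, 6, 4, 7, 6, 8] ∈ F_11^6.


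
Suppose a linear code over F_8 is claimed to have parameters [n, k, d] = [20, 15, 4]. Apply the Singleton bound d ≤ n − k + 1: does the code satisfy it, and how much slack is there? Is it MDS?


Singleton RHS = n − k + 1 = 6, slack = 2, bound satisfied, not MDS.

Singleton bound: d ≤ n − k + 1.
Here n = 20, k = 15, so n − k + 1 = 6.
Given d = 4, check d ≤ 6: YES.
Slack = (n − k + 1) − d = 2.
The code is NOT MDS (slack = 2 > 0).
Description: the claimed parameters are [20, 15, 4]_8; such a code would be non-MDS.


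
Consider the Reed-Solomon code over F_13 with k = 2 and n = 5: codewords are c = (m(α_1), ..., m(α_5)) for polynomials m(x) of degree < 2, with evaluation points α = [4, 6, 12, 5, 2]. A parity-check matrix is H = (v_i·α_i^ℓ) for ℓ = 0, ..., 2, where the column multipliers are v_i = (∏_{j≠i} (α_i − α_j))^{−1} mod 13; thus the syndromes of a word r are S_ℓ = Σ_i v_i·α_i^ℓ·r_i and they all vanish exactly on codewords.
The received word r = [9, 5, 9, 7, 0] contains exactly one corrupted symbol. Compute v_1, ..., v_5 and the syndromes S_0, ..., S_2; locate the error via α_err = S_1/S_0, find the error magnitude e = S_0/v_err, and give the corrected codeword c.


S = (7, 6, 7), error at position 3, error magnitude e = 3, c = [9, 5, 6, 7, 0].

Step 1: column multipliers v_i = (∏_{j≠i}(α_i − α_j))^{−1} mod 13.
  i = 1 (α = 4): (4−6)(4−12)(4−5)(4−2) = (−2)·(−8)·(−1)·2 = −32 ≡ 7, so v_1 = 7^{−1} = 2 (mod 13).
  i = 2 (α = 6): (6−4)(6−12)(6−5)(6−2) = 2·(−6)·1·4 = −48 ≡ 4, so v_2 = 4^{−1} = 10 (mod 13).
  i = 3 (α = 12): (12−4)(12−6)(12−5)(12−2) = 8·6·7·10 = 3360 ≡ 6, so v_3 = 6^{−1} = 11 (mod 13).
  i = 4 (α = 5): (5−4)(5−6)(5−12)(5−2) = 1·(−1)·(−7)·3 = 21 ≡ 8, so v_4 = 8^{−1} = 5 (mod 13).
  i = 5 (α = 2): (2−4)(2−6)(2−12)(2−5) = (−2)·(−4)·(−10)·(−3) = 240 ≡ 6, so v_5 = 6^{−1} = 11 (mod 13).
  v = [2, 10, 11, 5, 11].
Step 2: syndromes of r = [9, 5, 9, 7, 0] (all sums mod 13).
  S_0 = Σ v_i r_i = 2·9 + 10·5 + 11·9 + 5·7 + 11·0 = 202 ≡ 7.
  S_1 = Σ v_i α_i r_i = 2·4·9 + 10·6·5 + 11·12·9 + 5·5·7 + 11·2·0 = 1735 ≡ 6.
  α_i^2 mod 13 = [3, 10, 1, 12, 4].
  S_2 = Σ v_i α_i^2 r_i = 2·3·9 + 10·10·5 + 11·1·9 + 5·12·7 + 11·4·0 = 1073 ≡ 7.
  S = (7, 6, 7) ≠ 0, so r is not a codeword (an error is present).
Step 3: locate the error. For a single error e at position i, S_ℓ = v_i·e·α_i^ℓ, so α_err = S_1/S_0.
  S_0^{−1} = 7^{−1} = 2 (mod 13), so α_err = 6·2 = 12 ≡ 12 = α_3. Error position i = 3.
  Consistency check: S_2/S_1 = 7·11 = 77 ≡ 12 = α_err ✓ (single-error assumption holds).
Step 4: error magnitude e = S_0/v_3 = S_0·∏_{j≠3}(α_3 − α_j) = 7·6 = 42 ≡ 3 (mod 13).
Step 5: correct position 3: c_3 = r_3 − e = 9 − 3 ≡ 6 (mod 13). Hence c = [9, 5, 6, 7, 0].
  Check: interpolating c through the α_i gives m(x) = 4 + 11·x (degree < 2) with m(α_i) = c_i for every i, so c is indeed a codeword.


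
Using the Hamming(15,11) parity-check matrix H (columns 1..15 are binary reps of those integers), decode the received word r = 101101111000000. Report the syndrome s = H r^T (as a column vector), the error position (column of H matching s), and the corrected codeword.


s = (0, 1, 1, 0)^T, error position = 6, corrected codeword c = 101100111000000

Compute s = H r^T mod 2 one row at a time:
  s_1 = 1 + 1 + 0 + 0 + 0 + 0 + 0 + 0 = 2 ≡ 0 (mod 2).
  s_2 = 1 + 0 + 1 + 1 + 0 + 0 + 0 + 0 = 3 ≡ 1 (mod 2).
  s_3 = 0 + 1 + 1 + 1 + 0 + 0 + 0 + 0 = 3 ≡ 1 (mod 2).
  s_4 = 1 + 1 + 0 + 1 + 1 + 0 + 0 + 0 = 4 ≡ 0 (mod 2).
s = (0, 1, 1, 0)^T — this equals column 6 of H (binary 0110), so error is at position 6.
Correct: flip bit 6 of r = 101101111000000 to get c = 101100111000000.


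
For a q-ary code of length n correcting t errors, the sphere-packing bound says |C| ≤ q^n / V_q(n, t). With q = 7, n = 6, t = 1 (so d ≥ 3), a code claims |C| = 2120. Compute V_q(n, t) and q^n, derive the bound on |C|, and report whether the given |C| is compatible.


V_q(n, t) = 37, q^n = 117649, Hamming bound = 3179, |C| = 2120 ≤ bound (satisfied).

Step 1: Compute V_q(n, t) = Σ_{j=0}^1 C(n, j) (q−1)^j.
  j = 0: C(6,0)·(6)^0 = 1·1 = 1.
  j = 1: C(6,1)·(6)^1 = 6·6 = 36.
  V_q(n, t) = 1 + 36 = 37.
Step 2: q^n = 7^6 = 117649.
Step 3: Hamming bound ⌊q^n / V_q(n,t)⌋ = ⌊117649/37⌋ = 3179.
Step 4: Compare |C| = 2120 to 3179: satisfied.
The claimed |C| lies below the Hamming bound.


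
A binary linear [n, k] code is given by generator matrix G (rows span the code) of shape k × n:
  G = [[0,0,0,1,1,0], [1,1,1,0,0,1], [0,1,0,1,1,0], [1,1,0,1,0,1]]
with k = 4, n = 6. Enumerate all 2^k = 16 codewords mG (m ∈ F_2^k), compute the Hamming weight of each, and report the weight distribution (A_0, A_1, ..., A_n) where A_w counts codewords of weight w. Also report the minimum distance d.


Weight distribution: A_0 = 1, A_1 = 1, A_2 = 3, A_3 = 6, A_4 = 3, A_5 = 1, A_6 = 1. Minimum distance d = 1.

Enumerate all 2^4 = 16 messages m ∈ F_2^4.
For each, compute codeword c = mG in F_2^6, then tally its weight.
  m = 0000 → c = 000000, weight = 0.
  m = 1000 → c = 000110, weight = 2.
  m = 0100 → c = 111001, weight = 4.
  m = 1100 → c = 111111, weight = 6.
  m = 0010 → c = 010110, weight = 3.
  m = 1010 → c = 010000, weight = 1.
  m = 0110 → c = 101111, weight = 5.
  m = 1110 → c = 101001, weight = 3.
  m = 0001 → c = 110101, weight = 4.
  m = 1001 → c = 110011, weight = 4.
  m = 0101 → c = 001100, weight = 2.
  m = 1101 → c = 001010, weight = 2.
  m = 0011 → c = 100011, weight = 3.
  m = 1011 → c = 100101, weight = 3.
  m = 0111 → c = 011010, weight = 3.
  m = 1111 → c = 011100, weight = 3.
Tally weights:
  weight 0: 1 codewords.
  weight 1: 1 codewords.
  weight 2: 3 codewords.
  weight 3: 6 codewords.
  weight 4: 3 codewords.
  weight 5: 1 codewords.
  weight 6: 1 codewords.
Minimum distance d = smallest w > 0 with A_w > 0 = 1.
Sanity: Σ A_w = 16 = 2^4 = 16 ✓.


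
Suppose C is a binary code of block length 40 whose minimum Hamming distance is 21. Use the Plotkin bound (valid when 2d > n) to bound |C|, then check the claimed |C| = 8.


Plotkin bound M ≤ 20; given |C| = 8 ≤ bound (satisfied).

Check applicability: 2d = 42, n = 40.
2d − n = 2 > 0, so Plotkin applies.
Compute d/(2d−n) = 21/2 ≈ 10.5000.
⌊d/(2d−n)⌋ = 10.
Plotkin bound: M ≤ 2·10 = 20.
Given |C| = 8, check: satisfied.
This |C| is below the Plotkin bound.


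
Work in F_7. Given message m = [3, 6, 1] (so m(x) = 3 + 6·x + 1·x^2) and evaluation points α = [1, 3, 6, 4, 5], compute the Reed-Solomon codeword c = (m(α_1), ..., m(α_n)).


c = [3, 2, 5, 1, 2]

Message polynomial: m(x) = 3 + 6·x + 1·x^2 (mod 7).
For each evaluation point α_i, compute m(α_i) mod 7:
  α_1 = 1: Horner steps 1 → 0 → 3, so m(1) = 3.
  α_2 = 3: Horner steps 1 → 2 → 2, so m(3) = 2.
  α_3 = 6: Horner steps 1 → 5 → 5, so m(6) = 5.
  α_4 = 4: Horner steps 1 → 3 → 1, so m(4) = 1.
  α_5 = 5: Horner steps 1 → 4 → 2, so m(5) = 2.
Codeword c = [3, 2, 5, 1, 2] ∈ F_7^5.


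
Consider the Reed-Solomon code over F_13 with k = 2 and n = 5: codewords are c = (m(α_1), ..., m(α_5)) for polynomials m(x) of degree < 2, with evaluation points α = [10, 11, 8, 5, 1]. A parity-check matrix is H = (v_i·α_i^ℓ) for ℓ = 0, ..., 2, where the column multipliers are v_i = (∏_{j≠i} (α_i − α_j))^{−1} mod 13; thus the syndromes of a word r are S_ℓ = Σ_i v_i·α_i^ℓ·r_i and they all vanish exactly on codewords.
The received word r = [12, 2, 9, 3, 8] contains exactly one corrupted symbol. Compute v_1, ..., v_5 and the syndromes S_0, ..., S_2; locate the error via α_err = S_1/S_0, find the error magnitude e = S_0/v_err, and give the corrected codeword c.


S = (12, 3, 4), error at position 1, error magnitude e = 12, c = [0, 2, 9, 3, 8].

Step 1: column multipliers v_i = (∏_{j≠i}(α_i − α_j))^{−1} mod 13.
  i = 1 (α = 10): (10−11)(10−8)(10−5)(10−1) = (−1)·2·5·9 = −90 ≡ 1, so v_1 = 1^{−1} = 1 (mod 13).
  i = 2 (α = 11): (11−10)(11−8)(11−5)(11−1) = 1·3·6·10 = 180 ≡ 11, so v_2 = 11^{−1} = 6 (mod 13).
  i = 3 (α = 8): (8−10)(8−11)(8−5)(8−1) = (−2)·(−3)·3·7 = 126 ≡ 9, so v_3 = 9^{−1} = 3 (mod 13).
  i = 4 (α = 5): (5−10)(5−11)(5−8)(5−1) = (−5)·(−6)·(−3)·4 = −360 ≡ 4, so v_4 = 4^{−1} = 10 (mod 13).
  i = 5 (α = 1): (1−10)(1−11)(1−8)(1−5) = (−9)·(−10)·(−7)·(−4) = 2520 ≡ 11, so v_5 = 11^{−1} = 6 (mod 13).
  v = [1, 6, 3, 10, 6].
Step 2: syndromes of r = [12, 2, 9, 3, 8] (all sums mod 13).
  S_0 = Σ v_i r_i = 1·12 + 6·2 + 3·9 + 10·3 + 6·8 = 129 ≡ 12.
  S_1 = Σ v_i α_i r_i = 1·10·12 + 6·11·2 + 3·8·9 + 10·5·3 + 6·1·8 = 666 ≡ 3.
  α_i^2 mod 13 = [9, 4, 12, 12, 1].
  S_2 = Σ v_i α_i^2 r_i = 1·9·12 + 6·4·2 + 3·12·9 + 10·12·3 + 6·1·8 = 888 ≡ 4.
  S = (12, 3, 4) ≠ 0, so r is not a codeword (an error is present).
Step 3: locate the error. For a single error e at position i, S_ℓ = v_i·e·α_i^ℓ, so α_err = S_1/S_0.
  S_0^{−1} = 12^{−1} = 12 (mod 13), so α_err = 3·12 = 36 ≡ 10 = α_1. Error position i = 1.
  Consistency check: S_2/S_1 = 4·9 = 36 ≡ 10 = α_err ✓ (single-error assumption holds).
Step 4: error magnitude e = S_0/v_1 = S_0·∏_{j≠1}(α_1 − α_j) = 12·1 = 12 ≡ 12 (mod 13).
Step 5: correct position 1: c_1 = r_1 − e = 12 − 12 ≡ 0 (mod 13). Hence c = [0, 2, 9, 3, 8].
  Check: interpolating c through the α_i gives m(x) = 6 + 2·x (degree < 2) with m(α_i) = c_i for every i, so c is indeed a codeword.


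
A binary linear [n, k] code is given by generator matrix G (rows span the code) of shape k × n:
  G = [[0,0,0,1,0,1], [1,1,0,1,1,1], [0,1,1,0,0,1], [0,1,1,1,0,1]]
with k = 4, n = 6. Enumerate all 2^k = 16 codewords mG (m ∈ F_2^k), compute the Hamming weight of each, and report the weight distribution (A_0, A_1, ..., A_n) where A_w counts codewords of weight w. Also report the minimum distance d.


Weight distribution: A_0 = 1, A_1 = 2, A_2 = 2, A_3 = 4, A_4 = 5, A_5 = 2. Minimum distance d = 1.

Enumerate all 2^4 = 16 messages m ∈ F_2^4.
For each, compute codeword c = mG in F_2^6, then tally its weight.
  m = 0000 → c = 000000, weight = 0.
  m = 1000 → c = 000101, weight = 2.
  m = 0100 → c = 110111, weight = 5.
  m = 1100 → c = 110010, weight = 3.
  m = 0010 → c = 011001, weight = 3.
  m = 1010 → c = 011100, weight = 3.
  m = 0110 → c = 101110, weight = 4.
  m = 1110 → c = 101011, weight = 4.
  m = 0001 → c = 011101, weight = 4.
  m = 1001 → c = 011000, weight = 2.
  m = 0101 → c = 101010, weight = 3.
  m = 1101 → c = 101111, weight = 5.
  m = 0011 → c = 000100, weight = 1.
  m = 1011 → c = 000001, weight = 1.
  m = 0111 → c = 110011, weight = 4.
  m = 1111 → c = 110110, weight = 4.
Tally weights:
  weight 0: 1 codewords.
  weight 1: 2 codewords.
  weight 2: 2 codewords.
  weight 3: 4 codewords.
  weight 4: 5 codewords.
  weight 5: 2 codewords.
Minimum distance d = smallest w > 0 with A_w > 0 = 1.
Sanity: Σ A_w = 16 = 2^4 = 16 ✓.


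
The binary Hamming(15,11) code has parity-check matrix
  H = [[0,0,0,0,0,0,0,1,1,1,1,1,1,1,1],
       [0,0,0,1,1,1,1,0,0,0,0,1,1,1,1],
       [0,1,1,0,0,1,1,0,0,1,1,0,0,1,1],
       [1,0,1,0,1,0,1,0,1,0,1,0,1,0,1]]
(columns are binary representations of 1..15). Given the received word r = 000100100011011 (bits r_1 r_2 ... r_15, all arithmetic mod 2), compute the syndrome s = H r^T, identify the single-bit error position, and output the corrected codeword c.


s = (0, 1, 0, 1)^T, error position = 5, corrected codeword c = 000110100011011

Compute s = H r^T mod 2 one row at a time:
  s_1 = 0 + 0 + 0 + 1 + 1 + 0 + 1 + 1 = 4 ≡ 0 (mod 2).
  s_2 = 1 + 0 + 0 + 1 + 1 + 0 + 1 + 1 = 5 ≡ 1 (mod 2).
  s_3 = 0 + 0 + 0 + 1 + 0 + 1 + 1 + 1 = 4 ≡ 0 (mod 2).
  s_4 = 0 + 0 + 0 + 1 + 0 + 1 + 0 + 1 = 3 ≡ 1 (mod 2).
s = (0, 1, 0, 1)^T — this equals column 5 of H (binary 0101), so error is at position 5.
Correct: flip bit 5 of r = 000100100011011 to get c = 000110100011011.


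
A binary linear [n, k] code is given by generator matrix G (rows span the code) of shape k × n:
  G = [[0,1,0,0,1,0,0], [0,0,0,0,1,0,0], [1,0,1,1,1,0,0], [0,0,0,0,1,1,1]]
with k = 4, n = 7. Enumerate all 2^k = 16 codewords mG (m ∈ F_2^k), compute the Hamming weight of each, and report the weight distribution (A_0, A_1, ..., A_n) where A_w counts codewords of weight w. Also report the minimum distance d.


Weight distribution: A_0 = 1, A_1 = 2, A_2 = 2, A_3 = 3, A_4 = 3, A_5 = 2, A_6 = 2, A_7 = 1. Minimum distance d = 1.

Enumerate all 2^4 = 16 messages m ∈ F_2^4.
For each, compute codeword c = mG in F_2^7, then tally its weight.
  m = 0000 → c = 0000000, weight = 0.
  m = 1000 → c = 0100100, weight = 2.
  m = 0100 → c = 0000100, weight = 1.
  m = 1100 → c = 0100000, weight = 1.
  m = 0010 → c = 1011100, weight = 4.
  m = 1010 → c = 1111000, weight = 4.
  m = 0110 → c = 1011000, weight = 3.
  m = 1110 → c = 1111100, weight = 5.
  m = 0001 → c = 0000111, weight = 3.
  m = 1001 → c = 0100011, weight = 3.
  m = 0101 → c = 0000011, weight = 2.
  m = 1101 → c = 0100111, weight = 4.
  m = 0011 → c = 1011011, weight = 5.
  m = 1011 → c = 1111111, weight = 7.
  m = 0111 → c = 1011111, weight = 6.
  m = 1111 → c = 1111011, weight = 6.
Tally weights:
  weight 0: 1 codewords.
  weight 1: 2 codewords.
  weight 2: 2 codewords.
  weight 3: 3 codewords.
  weight 4: 3 codewords.
  weight 5: 2 codewords.
  weight 6: 2 codewords.
  weight 7: 1 codewords.
Minimum distance d = smallest w > 0 with A_w > 0 = 1.
Sanity: Σ A_w = 16 = 2^4 = 16 ✓.


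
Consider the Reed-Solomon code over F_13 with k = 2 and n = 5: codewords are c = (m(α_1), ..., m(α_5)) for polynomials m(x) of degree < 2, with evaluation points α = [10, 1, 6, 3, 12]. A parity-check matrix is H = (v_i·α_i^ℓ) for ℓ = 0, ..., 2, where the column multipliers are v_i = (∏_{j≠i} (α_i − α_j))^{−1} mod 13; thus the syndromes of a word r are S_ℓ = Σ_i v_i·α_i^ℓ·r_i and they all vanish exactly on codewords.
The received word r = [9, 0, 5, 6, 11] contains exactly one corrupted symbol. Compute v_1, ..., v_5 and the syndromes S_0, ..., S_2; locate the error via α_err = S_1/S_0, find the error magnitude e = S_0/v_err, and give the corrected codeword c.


S = (9, 1, 3), error at position 4, error magnitude e = 4, c = [9, 0, 5, 2, 11].

Step 1: column multipliers v_i = (∏_{j≠i}(α_i − α_j))^{−1} mod 13.
  i = 1 (α = 10): (10−1)(10−6)(10−3)(10−12) = 9·4·7·(−2) = −504 ≡ 3, so v_1 = 3^{−1} = 9 (mod 13).
  i = 2 (α = 1): (1−10)(1−6)(1−3)(1−12) = (−9)·(−5)·(−2)·(−11) = 990 ≡ 2, so v_2 = 2^{−1} = 7 (mod 13).
  i = 3 (α = 6): (6−10)(6−1)(6−3)(6−12) = (−4)·5·3·(−6) = 360 ≡ 9, so v_3 = 9^{−1} = 3 (mod 13).
  i = 4 (α = 3): (3−10)(3−1)(3−6)(3−12) = (−7)·2·(−3)·(−9) = −378 ≡ 12, so v_4 = 12^{−1} = 12 (mod 13).
  i = 5 (α = 12): (12−10)(12−1)(12−6)(12−3) = 2·11·6·9 = 1188 ≡ 5, so v_5 = 5^{−1} = 8 (mod 13).
  v = [9, 7, 3, 12, 8].
Step 2: syndromes of r = [9, 0, 5, 6, 11] (all sums mod 13).
  S_0 = Σ v_i r_i = 9·9 + 7·0 + 3·5 + 12·6 + 8·11 = 256 ≡ 9.
  S_1 = Σ v_i α_i r_i = 9·10·9 + 7·1·0 + 3·6·5 + 12·3·6 + 8·12·11 = 2172 ≡ 1.
  α_i^2 mod 13 = [9, 1, 10, 9, 1].
  S_2 = Σ v_i α_i^2 r_i = 9·9·9 + 7·1·0 + 3·10·5 + 12·9·6 + 8·1·11 = 1615 ≡ 3.
  S = (9, 1, 3) ≠ 0, so r is not a codeword (an error is present).
Step 3: locate the error. For a single error e at position i, S_ℓ = v_i·e·α_i^ℓ, so α_err = S_1/S_0.
  S_0^{−1} = 9^{−1} = 3 (mod 13), so α_err = 1·3 = 3 ≡ 3 = α_4. Error position i = 4.
  Consistency check: S_2/S_1 = 3·1 = 3 ≡ 3 = α_err ✓ (single-error assumption holds).
Step 4: error magnitude e = S_0/v_4 = S_0·∏_{j≠4}(α_4 − α_j) = 9·12 = 108 ≡ 4 (mod 13).
Step 5: correct position 4: c_4 = r_4 − e = 6 − 4 ≡ 2 (mod 13). Hence c = [9, 0, 5, 2, 11].
  Check: interpolating c through the α_i gives m(x) = 12 + 1·x (degree < 2) with m(α_i) = c_i for every i, so c is indeed a codeword.


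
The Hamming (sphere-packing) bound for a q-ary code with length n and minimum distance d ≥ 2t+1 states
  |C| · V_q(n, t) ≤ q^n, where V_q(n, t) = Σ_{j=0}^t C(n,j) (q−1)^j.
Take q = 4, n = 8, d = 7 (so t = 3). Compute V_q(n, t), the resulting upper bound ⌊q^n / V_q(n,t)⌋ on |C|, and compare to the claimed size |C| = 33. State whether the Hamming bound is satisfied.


V_q(n, t) = 1789, q^n = 65536, Hamming bound = 36, |C| = 33 ≤ bound (satisfied).

Step 1: Compute V_q(n, t) = Σ_{j=0}^3 C(n, j) (q−1)^j.
  j = 0: C(8,0)·(3)^0 = 1·1 = 1.
  j = 1: C(8,1)·(3)^1 = 8·3 = 24.
  j = 2: C(8,2)·(3)^2 = 28·9 = 252.
  j = 3: C(8,3)·(3)^3 = 56·27 = 1512.
  V_q(n, t) = 1 + 24 + 252 + 1512 = 1789.
Step 2: q^n = 4^8 = 65536.
Step 3: Hamming bound ⌊q^n / V_q(n,t)⌋ = ⌊65536/1789⌋ = 36.
Step 4: Compare |C| = 33 to 36: satisfied.
The claimed |C| lies below the Hamming bound.


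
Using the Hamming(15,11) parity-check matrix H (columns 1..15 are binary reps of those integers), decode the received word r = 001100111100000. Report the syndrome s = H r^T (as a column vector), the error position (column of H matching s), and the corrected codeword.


s = (1, 0, 1, 1)^T, error position = 11, corrected codeword c = 001100111110000

Compute s = H r^T mod 2 one row at a time:
  s_1 = 1 + 1 + 1 + 0 + 0 + 0 + 0 + 0 = 3 ≡ 1 (mod 2).
  s_2 = 1 + 0 + 0 + 1 + 0 + 0 + 0 + 0 = 2 ≡ 0 (mod 2).
  s_3 = 0 + 1 + 0 + 1 + 1 + 0 + 0 + 0 = 3 ≡ 1 (mod 2).
  s_4 = 0 + 1 + 0 + 1 + 1 + 0 + 0 + 0 = 3 ≡ 1 (mod 2).
s = (1, 0, 1, 1)^T — this equals column 11 of H (binary 1011), so error is at position 11.
Correct: flip bit 11 of r = 001100111100000 to get c = 001100111110000.


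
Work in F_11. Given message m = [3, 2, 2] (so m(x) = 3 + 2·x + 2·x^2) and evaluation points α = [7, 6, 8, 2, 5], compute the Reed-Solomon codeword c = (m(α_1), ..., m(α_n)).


c = [5, 10, 4, 4, 8]

Message polynomial: m(x) = 3 + 2·x + 2·x^2 (mod 11).
For each evaluation point α_i, compute m(α_i) mod 11:
  α_1 = 7: Horner steps 2 → 5 → 5, so m(7) = 5.
  α_2 = 6: Horner steps 2 → 3 → 10, so m(6) = 10.
  α_3 = 8: Horner steps 2 → 7 → 4, so m(8) = 4.
  α_4 = 2: Horner steps 2 → 6 → 4, so m(2) = 4.
  α_5 = 5: Horner steps 2 → 1 → 8, so m(5) = 8.
Codeword c = [5, 10, 4, 4, 8] ∈ F_11^5.


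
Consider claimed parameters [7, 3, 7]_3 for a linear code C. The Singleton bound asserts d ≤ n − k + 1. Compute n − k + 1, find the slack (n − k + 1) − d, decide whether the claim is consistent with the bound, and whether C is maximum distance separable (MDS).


Singleton RHS = n − k + 1 = 5, slack = -2, bound violated (no such code; not MDS).

Singleton bound: d ≤ n − k + 1.
Here n = 7, k = 3, so n − k + 1 = 5.
Given d = 7, check d ≤ 5: NO.
Slack = (n − k + 1) − d = -2.
The slack is negative: d = 7 exceeds n − k + 1 = 5 by 2, so the Singleton bound is violated and no linear [7, 3, 7]_3 code can exist. In particular it is not MDS (MDS requires d = n − k + 1 exactly).
Description: the claimed parameters are [7, 3, 7]_3; such a code would be impossible (violates the Singleton bound).


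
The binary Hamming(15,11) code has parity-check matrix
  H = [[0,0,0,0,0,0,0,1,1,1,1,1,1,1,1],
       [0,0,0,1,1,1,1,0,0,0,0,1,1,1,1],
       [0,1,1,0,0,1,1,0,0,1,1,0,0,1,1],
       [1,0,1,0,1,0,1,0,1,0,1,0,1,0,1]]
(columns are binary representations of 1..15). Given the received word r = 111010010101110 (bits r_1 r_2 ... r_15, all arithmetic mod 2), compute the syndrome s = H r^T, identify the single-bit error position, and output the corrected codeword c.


s = (1, 0, 0, 0)^T, error position = 8, corrected codeword c = 111010000101110

Compute s = H r^T mod 2 one row at a time:
  s_1 = 1 + 0 + 1 + 0 + 1 + 1 + 1 + 0 = 5 ≡ 1 (mod 2).
  s_2 = 0 + 1 + 0 + 0 + 1 + 1 + 1 + 0 = 4 ≡ 0 (mod 2).
  s_3 = 1 + 1 + 0 + 0 + 1 + 0 + 1 + 0 = 4 ≡ 0 (mod 2).
  s_4 = 1 + 1 + 1 + 0 + 0 + 0 + 1 + 0 = 4 ≡ 0 (mod 2).
s = (1, 0, 0, 0)^T — this equals column 8 of H (binary 1000), so error is at position 8.
Correct: flip bit 8 of r = 111010010101110 to get c = 111010000101110.


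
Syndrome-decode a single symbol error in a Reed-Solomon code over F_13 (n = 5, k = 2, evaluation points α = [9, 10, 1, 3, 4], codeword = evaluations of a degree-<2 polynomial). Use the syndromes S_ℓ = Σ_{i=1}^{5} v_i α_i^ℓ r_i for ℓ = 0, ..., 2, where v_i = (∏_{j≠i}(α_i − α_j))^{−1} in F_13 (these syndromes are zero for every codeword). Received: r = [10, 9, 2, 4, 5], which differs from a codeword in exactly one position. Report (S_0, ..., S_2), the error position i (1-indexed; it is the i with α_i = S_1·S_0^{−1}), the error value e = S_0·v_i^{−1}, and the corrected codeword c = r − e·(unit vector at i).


S = (11, 6, 8), error at position 2, error magnitude e = 11, c = [10, 11, 2, 4, 5].

Step 1: column multipliers v_i = (∏_{j≠i}(α_i − α_j))^{−1} mod 13.
  i = 1 (α = 9): (9−10)(9−1)(9−3)(9−4) = (−1)·8·6·5 = −240 ≡ 7, so v_1 = 7^{−1} = 2 (mod 13).
  i = 2 (α = 10): (10−9)(10−1)(10−3)(10−4) = 1·9·7·6 = 378 ≡ 1, so v_2 = 1^{−1} = 1 (mod 13).
  i = 3 (α = 1): (1−9)(1−10)(1−3)(1−4) = (−8)·(−9)·(−2)·(−3) = 432 ≡ 3, so v_3 = 3^{−1} = 9 (mod 13).
  i = 4 (α = 3): (3−9)(3−10)(3−1)(3−4) = (−6)·(−7)·2·(−1) = −84 ≡ 7, so v_4 = 7^{−1} = 2 (mod 13).
  i = 5 (α = 4): (4−9)(4−10)(4−1)(4−3) = (−5)·(−6)·3·1 = 90 ≡ 12, so v_5 = 12^{−1} = 12 (mod 13).
  v = [2, 1, 9, 2, 12].
Step 2: syndromes of r = [10, 9, 2, 4, 5] (all sums mod 13).
  S_0 = Σ v_i r_i = 2·10 + 1·9 + 9·2 + 2·4 + 12·5 = 115 ≡ 11.
  S_1 = Σ v_i α_i r_i = 2·9·10 + 1·10·9 + 9·1·2 + 2·3·4 + 12·4·5 = 552 ≡ 6.
  α_i^2 mod 13 = [3, 9, 1, 9, 3].
  S_2 = Σ v_i α_i^2 r_i = 2·3·10 + 1·9·9 + 9·1·2 + 2·9·4 + 12·3·5 = 411 ≡ 8.
  S = (11, 6, 8) ≠ 0, so r is not a codeword (an error is present).
Step 3: locate the error. For a single error e at position i, S_ℓ = v_i·e·α_i^ℓ, so α_err = S_1/S_0.
  S_0^{−1} = 11^{−1} = 6 (mod 13), so α_err = 6·6 = 36 ≡ 10 = α_2. Error position i = 2.
  Consistency check: S_2/S_1 = 8·11 = 88 ≡ 10 = α_err ✓ (single-error assumption holds).
Step 4: error magnitude e = S_0/v_2 = S_0·∏_{j≠2}(α_2 − α_j) = 11·1 = 11 ≡ 11 (mod 13).
Step 5: correct position 2: c_2 = r_2 − e = 9 − 11 ≡ 11 (mod 13). Hence c = [10, 11, 2, 4, 5].
  Check: interpolating c through the α_i gives m(x) = 1 + 1·x (degree < 2) with m(α_i) = c_i for every i, so c is indeed a codeword.


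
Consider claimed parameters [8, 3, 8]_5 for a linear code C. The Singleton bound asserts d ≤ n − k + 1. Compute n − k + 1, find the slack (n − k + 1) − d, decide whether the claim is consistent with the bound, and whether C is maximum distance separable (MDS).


Singleton RHS = n − k + 1 = 6, slack = -2, bound violated (no such code; not MDS).

Singleton bound: d ≤ n − k + 1.
Here n = 8, k = 3, so n − k + 1 = 6.
Given d = 8, check d ≤ 6: NO.
Slack = (n − k + 1) − d = -2.
The slack is negative: d = 8 exceeds n − k + 1 = 6 by 2, so the Singleton bound is violated and no linear [8, 3, 8]_5 code can exist. In particular it is not MDS (MDS requires d = n − k + 1 exactly).
Description: the claimed parameters are [8, 3, 8]_5; such a code would be impossible (violates the Singleton bound).


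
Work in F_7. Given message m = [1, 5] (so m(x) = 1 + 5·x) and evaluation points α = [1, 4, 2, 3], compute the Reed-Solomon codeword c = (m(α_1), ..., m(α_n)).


c = [6, 0, 4, 2]

Message polynomial: m(x) = 1 + 5·x (mod 7).
For each evaluation point α_i, compute m(α_i) mod 7:
  α_1 = 1: Horner steps 5 → 6, so m(1) = 6.
  α_2 = 4: Horner steps 5 → 0, so m(4) = 0.
  α_3 = 2: Horner steps 5 → 4, so m(2) = 4.
  α_4 = 3: Horner steps 5 → 2, so m(3) = 2.
Codeword c = [6, 0, 4, 2] ∈ F_7^4.


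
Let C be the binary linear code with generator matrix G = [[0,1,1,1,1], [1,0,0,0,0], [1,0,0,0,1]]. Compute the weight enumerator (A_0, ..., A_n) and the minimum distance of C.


Weight distribution: A_0 = 1, A_1 = 2, A_2 = 1, A_3 = 1, A_4 = 2, A_5 = 1. Minimum distance d = 1.

Enumerate all 2^3 = 8 messages m ∈ F_2^3.
For each, compute codeword c = mG in F_2^5, then tally its weight.
  m = 000 → c = 00000, weight = 0.
  m = 100 → c = 01111, weight = 4.
  m = 010 → c = 10000, weight = 1.
  m = 110 → c = 11111, weight = 5.
  m = 001 → c = 10001, weight = 2.
  m = 101 → c = 11110, weight = 4.
  m = 011 → c = 00001, weight = 1.
  m = 111 → c = 01110, weight = 3.
Tally weights:
  weight 0: 1 codewords.
  weight 1: 2 codewords.
  weight 2: 1 codewords.
  weight 3: 1 codewords.
  weight 4: 2 codewords.
  weight 5: 1 codewords.
Minimum distance d = smallest w > 0 with A_w > 0 = 1.
Sanity: Σ A_w = 8 = 2^3 = 8 ✓.


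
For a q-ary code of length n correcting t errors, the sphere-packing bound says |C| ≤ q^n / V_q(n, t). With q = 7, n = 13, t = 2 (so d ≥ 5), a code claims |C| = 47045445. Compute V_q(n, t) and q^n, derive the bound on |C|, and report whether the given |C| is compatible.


V_q(n, t) = 2887, q^n = 96889010407, Hamming bound = 33560446, |C| = 47045445 > bound (violated).

Step 1: Compute V_q(n, t) = Σ_{j=0}^2 C(n, j) (q−1)^j.
  j = 0: C(13,0)·(6)^0 = 1·1 = 1.
  j = 1: C(13,1)·(6)^1 = 13·6 = 78.
  j = 2: C(13,2)·(6)^2 = 78·36 = 2808.
  V_q(n, t) = 1 + 78 + 2808 = 2887.
Step 2: q^n = 7^13 = 96889010407.
Step 3: Hamming bound ⌊q^n / V_q(n,t)⌋ = ⌊96889010407/2887⌋ = 33560446.
Step 4: Compare |C| = 47045445 to 33560446: violated.
The claimed |C| lies above the Hamming bound, so no 7-ary code of length 13 with d ≥ 5 can have 47045445 codewords.


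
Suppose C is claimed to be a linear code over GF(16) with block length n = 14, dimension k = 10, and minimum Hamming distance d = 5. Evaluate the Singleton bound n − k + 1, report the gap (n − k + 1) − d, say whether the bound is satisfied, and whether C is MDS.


Singleton RHS = n − k + 1 = 5, slack = 0, bound satisfied, MDS.

Singleton bound: d ≤ n − k + 1.
Here n = 14, k = 10, so n − k + 1 = 5.
Given d = 5, check d ≤ 5: YES.
Slack = (n − k + 1) − d = 0.
The code is MDS (slack = 0).
Description: the claimed parameters are [14, 10, 5]_16; such a code would be MDS (meets Singleton bound).


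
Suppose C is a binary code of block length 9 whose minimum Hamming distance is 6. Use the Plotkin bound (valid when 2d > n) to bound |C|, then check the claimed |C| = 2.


Plotkin bound M ≤ 4; given |C| = 2 ≤ bound (satisfied).

Check applicability: 2d = 12, n = 9.
2d − n = 3 > 0, so Plotkin applies.
Compute d/(2d−n) = 6/3 ≈ 2.0000.
⌊d/(2d−n)⌋ = 2.
Plotkin bound: M ≤ 2·2 = 4.
Given |C| = 2, check: satisfied.
This |C| is below the Plotkin bound.


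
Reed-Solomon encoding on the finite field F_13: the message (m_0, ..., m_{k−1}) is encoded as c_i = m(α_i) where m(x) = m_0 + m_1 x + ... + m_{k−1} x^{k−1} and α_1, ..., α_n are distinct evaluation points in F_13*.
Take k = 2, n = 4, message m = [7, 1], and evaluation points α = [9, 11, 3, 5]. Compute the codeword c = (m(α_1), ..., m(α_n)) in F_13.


c = [3, 5, 10, 12]

Message polynomial: m(x) = 7 + 1·x (mod 13).
For each evaluation point α_i, compute m(α_i) mod 13:
  α_1 = 9: Horner steps 1 → 3, so m(9) = 3.
  α_2 = 11: Horner steps 1 → 5, so m(11) = 5.
  α_3 = 3: Horner steps 1 → 10, so m(3) = 10.
  α_4 = 5: Horner steps 1 → 12, so m(5) = 12.
Codeword c = [3, 5, 10, 12] ∈ F_13^4.


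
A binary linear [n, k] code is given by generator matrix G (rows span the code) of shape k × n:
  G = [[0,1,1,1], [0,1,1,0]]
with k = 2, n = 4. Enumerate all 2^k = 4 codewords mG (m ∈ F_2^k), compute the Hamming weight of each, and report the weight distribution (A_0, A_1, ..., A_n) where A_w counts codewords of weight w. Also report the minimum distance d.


Weight distribution: A_0 = 1, A_1 = 1, A_2 = 1, A_3 = 1. Minimum distance d = 1.

Enumerate all 2^2 = 4 messages m ∈ F_2^2.
For each, compute codeword c = mG in F_2^4, then tally its weight.
  m = 00 → c = 0000, weight = 0.
  m = 10 → c = 0111, weight = 3.
  m = 01 → c = 0110, weight = 2.
  m = 11 → c = 0001, weight = 1.
Tally weights:
  weight 0: 1 codewords.
  weight 1: 1 codewords.
  weight 2: 1 codewords.
  weight 3: 1 codewords.
Minimum distance d = smallest w > 0 with A_w > 0 = 1.
Sanity: Σ A_w = 4 = 2^2 = 4 ✓.


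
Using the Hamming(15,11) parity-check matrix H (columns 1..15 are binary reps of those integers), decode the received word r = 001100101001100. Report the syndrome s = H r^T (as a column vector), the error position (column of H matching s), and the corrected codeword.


s = (1, 0, 0, 0)^T, error position = 8, corrected codeword c = 001100111001100

Compute s = H r^T mod 2 one row at a time:
  s_1 = 0 + 1 + 0 + 0 + 1 + 1 + 0 + 0 = 3 ≡ 1 (mod 2).
  s_2 = 1 + 0 + 0 + 1 + 1 + 1 + 0 + 0 = 4 ≡ 0 (mod 2).
  s_3 = 0 + 1 + 0 + 1 + 0 + 0 + 0 + 0 = 2 ≡ 0 (mod 2).
  s_4 = 0 + 1 + 0 + 1 + 1 + 0 + 1 + 0 = 4 ≡ 0 (mod 2).
s = (1, 0, 0, 0)^T — this equals column 8 of H (binary 1000), so error is at position 8.
Correct: flip bit 8 of r = 001100101001100 to get c = 001100111001100.


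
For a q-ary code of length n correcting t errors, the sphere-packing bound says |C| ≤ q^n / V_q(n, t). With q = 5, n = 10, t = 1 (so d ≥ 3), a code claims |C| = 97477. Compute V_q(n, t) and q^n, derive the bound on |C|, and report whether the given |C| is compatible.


V_q(n, t) = 41, q^n = 9765625, Hamming bound = 238185, |C| = 97477 ≤ bound (satisfied).

Step 1: Compute V_q(n, t) = Σ_{j=0}^1 C(n, j) (q−1)^j.
  j = 0: C(10,0)·(4)^0 = 1·1 = 1.
  j = 1: C(10,1)·(4)^1 = 10·4 = 40.
  V_q(n, t) = 1 + 40 = 41.
Step 2: q^n = 5^10 = 9765625.
Step 3: Hamming bound ⌊q^n / V_q(n,t)⌋ = ⌊9765625/41⌋ = 238185.
Step 4: Compare |C| = 97477 to 238185: satisfied.
The claimed |C| lies below the Hamming bound.


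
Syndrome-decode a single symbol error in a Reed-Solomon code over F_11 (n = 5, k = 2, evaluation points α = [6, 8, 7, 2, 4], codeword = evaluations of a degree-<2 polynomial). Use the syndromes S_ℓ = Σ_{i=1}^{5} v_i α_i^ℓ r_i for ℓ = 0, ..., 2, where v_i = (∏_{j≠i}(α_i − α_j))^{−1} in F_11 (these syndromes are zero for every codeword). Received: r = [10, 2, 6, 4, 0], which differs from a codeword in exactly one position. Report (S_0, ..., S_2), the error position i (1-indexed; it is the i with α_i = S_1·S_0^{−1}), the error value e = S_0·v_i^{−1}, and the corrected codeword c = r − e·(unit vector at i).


S = (10, 7, 6), error at position 5, error magnitude e = 4, c = [10, 2, 6, 4, 7].

Step 1: column multipliers v_i = (∏_{j≠i}(α_i − α_j))^{−1} mod 11.
  i = 1 (α = 6): (6−8)(6−7)(6−2)(6−4) = (−2)·(−1)·4·2 = 16 ≡ 5, so v_1 = 5^{−1} = 9 (mod 11).
  i = 2 (α = 8): (8−6)(8−7)(8−2)(8−4) = 2·1·6·4 = 48 ≡ 4, so v_2 = 4^{−1} = 3 (mod 11).
  i = 3 (α = 7): (7−6)(7−8)(7−2)(7−4) = 1·(−1)·5·3 = −15 ≡ 7, so v_3 = 7^{−1} = 8 (mod 11).
  i = 4 (α = 2): (2−6)(2−8)(2−7)(2−4) = (−4)·(−6)·(−5)·(−2) = 240 ≡ 9, so v_4 = 9^{−1} = 5 (mod 11).
  i = 5 (α = 4): (4−6)(4−8)(4−7)(4−2) = (−2)·(−4)·(−3)·2 = −48 ≡ 7, so v_5 = 7^{−1} = 8 (mod 11).
  v = [9, 3, 8, 5, 8].
Step 2: syndromes of r = [10, 2, 6, 4, 0] (all sums mod 11).
  S_0 = Σ v_i r_i = 9·10 + 3·2 + 8·6 + 5·4 + 8·0 = 164 ≡ 10.
  S_1 = Σ v_i α_i r_i = 9·6·10 + 3·8·2 + 8·7·6 + 5·2·4 + 8·4·0 = 964 ≡ 7.
  α_i^2 mod 11 = [3, 9, 5, 4, 5].
  S_2 = Σ v_i α_i^2 r_i = 9·3·10 + 3·9·2 + 8·5·6 + 5·4·4 + 8·5·0 = 644 ≡ 6.
  S = (10, 7, 6) ≠ 0, so r is not a codeword (an error is present).
Step 3: locate the error. For a single error e at position i, S_ℓ = v_i·e·α_i^ℓ, so α_err = S_1/S_0.
  S_0^{−1} = 10^{−1} = 10 (mod 11), so α_err = 7·10 = 70 ≡ 4 = α_5. Error position i = 5.
  Consistency check: S_2/S_1 = 6·8 = 48 ≡ 4 = α_err ✓ (single-error assumption holds).
Step 4: error magnitude e = S_0/v_5 = S_0·∏_{j≠5}(α_5 − α_j) = 10·7 = 70 ≡ 4 (mod 11).
Step 5: correct position 5: c_5 = r_5 − e = 0 − 4 ≡ 7 (mod 11). Hence c = [10, 2, 6, 4, 7].
  Check: interpolating c through the α_i gives m(x) = 1 + 7·x (degree < 2) with m(α_i) = c_i for every i, so c is indeed a codeword.


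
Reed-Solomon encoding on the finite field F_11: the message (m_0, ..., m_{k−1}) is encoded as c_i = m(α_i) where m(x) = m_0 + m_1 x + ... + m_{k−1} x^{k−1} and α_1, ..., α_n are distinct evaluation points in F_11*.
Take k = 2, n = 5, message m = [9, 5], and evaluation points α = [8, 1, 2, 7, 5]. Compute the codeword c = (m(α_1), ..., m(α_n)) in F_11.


c = [5, 3, 8, 0, 1]

Message polynomial: m(x) = 9 + 5·x (mod 11).
For each evaluation point α_i, compute m(α_i) mod 11:
  α_1 = 8: Horner steps 5 → 5, so m(8) = 5.
  α_2 = 1: Horner steps 5 → 3, so m(1) = 3.
  α_3 = 2: Horner steps 5 → 8, so m(2) = 8.
  α_4 = 7: Horner steps 5 → 0, so m(7) = 0.
  α_5 = 5: Horner steps 5 → 1, so m(5) = 1.
Codeword c = [5, 3, 8, 0, 1] ∈ F_11^5.


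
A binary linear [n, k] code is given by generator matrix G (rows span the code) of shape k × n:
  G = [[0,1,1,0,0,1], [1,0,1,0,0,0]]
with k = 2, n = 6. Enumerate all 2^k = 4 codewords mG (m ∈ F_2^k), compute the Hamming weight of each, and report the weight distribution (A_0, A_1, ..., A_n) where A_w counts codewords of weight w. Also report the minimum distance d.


Weight distribution: A_0 = 1, A_2 = 1, A_3 = 2. Minimum distance d = 2.

Enumerate all 2^2 = 4 messages m ∈ F_2^2.
For each, compute codeword c = mG in F_2^6, then tally its weight.
  m = 00 → c = 000000, weight = 0.
  m = 10 → c = 011001, weight = 3.
  m = 01 → c = 101000, weight = 2.
  m = 11 → c = 110001, weight = 3.
Tally weights:
  weight 0: 1 codewords.
  weight 2: 1 codewords.
  weight 3: 2 codewords.
Minimum distance d = smallest w > 0 with A_w > 0 = 2.
Sanity: Σ A_w = 4 = 2^2 = 4 ✓.


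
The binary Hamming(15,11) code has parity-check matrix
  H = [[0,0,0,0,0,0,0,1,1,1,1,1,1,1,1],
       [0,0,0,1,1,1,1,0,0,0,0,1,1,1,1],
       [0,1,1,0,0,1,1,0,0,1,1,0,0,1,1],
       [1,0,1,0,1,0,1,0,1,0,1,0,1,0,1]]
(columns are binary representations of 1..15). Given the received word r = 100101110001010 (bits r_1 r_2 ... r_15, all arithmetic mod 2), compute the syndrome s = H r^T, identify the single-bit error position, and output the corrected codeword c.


s = (1, 1, 1, 0)^T, error position = 14, corrected codeword c = 100101110001000

Compute s = H r^T mod 2 one row at a time:
  s_1 = 1 + 0 + 0 + 0 + 1 + 0 + 1 + 0 = 3 ≡ 1 (mod 2).
  s_2 = 1 + 0 + 1 + 1 + 1 + 0 + 1 + 0 = 5 ≡ 1 (mod 2).
  s_3 = 0 + 0 + 1 + 1 + 0 + 0 + 1 + 0 = 3 ≡ 1 (mod 2).
  s_4 = 1 + 0 + 0 + 1 + 0 + 0 + 0 + 0 = 2 ≡ 0 (mod 2).
s = (1, 1, 1, 0)^T — this equals column 14 of H (binary 1110), so error is at position 14.
Correct: flip bit 14 of r = 100101110001010 to get c = 100101110001000.


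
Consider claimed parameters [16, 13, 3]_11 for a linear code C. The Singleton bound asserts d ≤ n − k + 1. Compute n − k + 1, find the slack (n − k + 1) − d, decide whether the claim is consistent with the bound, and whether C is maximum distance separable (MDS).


Singleton RHS = n − k + 1 = 4, slack = 1, bound satisfied, not MDS.

Singleton bound: d ≤ n − k + 1.
Here n = 16, k = 13, so n − k + 1 = 4.
Given d = 3, check d ≤ 4: YES.
Slack = (n − k + 1) − d = 1.
The code is NOT MDS (slack = 1 > 0).
Description: the claimed parameters are [16, 13, 3]_11; such a code would be non-MDS.
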